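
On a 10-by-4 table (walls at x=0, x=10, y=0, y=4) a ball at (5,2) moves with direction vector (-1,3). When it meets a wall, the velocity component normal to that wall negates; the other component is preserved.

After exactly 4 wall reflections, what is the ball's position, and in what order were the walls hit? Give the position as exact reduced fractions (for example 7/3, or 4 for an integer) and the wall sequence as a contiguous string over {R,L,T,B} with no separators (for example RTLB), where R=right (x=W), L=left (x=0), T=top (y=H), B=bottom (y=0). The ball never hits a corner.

1. t=2/3 → T at (13/3,4); v=(-1,-3)
2. t=4/3 → B at (3,0); v=(-1,3)
3. t=4/3 → T at (5/3,4); v=(-1,-3)
4. t=4/3 → B at (1/3,0); v=(-1,3)

Final position: (1/3,0)
Wall sequence: TBTB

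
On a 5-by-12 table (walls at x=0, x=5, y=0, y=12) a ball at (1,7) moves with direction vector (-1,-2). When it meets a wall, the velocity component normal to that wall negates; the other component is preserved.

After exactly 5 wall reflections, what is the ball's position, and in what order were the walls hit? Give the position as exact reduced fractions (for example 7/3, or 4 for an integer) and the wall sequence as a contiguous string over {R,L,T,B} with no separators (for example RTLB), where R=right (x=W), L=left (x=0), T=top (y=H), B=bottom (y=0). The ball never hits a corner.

1. t=1 → L at (0,5); v=(1,-2)
2. t=5/2 → B at (5/2,0); v=(1,2)
3. t=5/2 → R at (5,5); v=(-1,2)
4. t=7/2 → T at (3/2,12); v=(-1,-2)
5. t=3/2 → L at (0,9); v=(1,-2)

Final position: (0,9)
Wall sequence: LBRTL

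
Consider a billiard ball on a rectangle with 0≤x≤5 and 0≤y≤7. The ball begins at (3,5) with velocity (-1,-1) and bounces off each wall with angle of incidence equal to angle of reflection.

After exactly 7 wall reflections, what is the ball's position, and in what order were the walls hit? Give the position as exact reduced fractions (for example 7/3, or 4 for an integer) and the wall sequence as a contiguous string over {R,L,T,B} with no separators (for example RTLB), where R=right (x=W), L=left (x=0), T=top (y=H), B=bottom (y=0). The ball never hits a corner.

1. t=3 → L at (0,2); v=(1,-1)
2. t=2 → B at (2,0); v=(1,1)
3. t=3 → R at (5,3); v=(-1,1)
4. t=4 → T at (1,7); v=(-1,-1)
5. t=1 → L at (0,6); v=(1,-1)
6. t=5 → R at (5,1); v=(-1,-1)
7. t=1 → B at (4,0); v=(-1,1)

Final position: (4,0)
Wall sequence: LBRTLRB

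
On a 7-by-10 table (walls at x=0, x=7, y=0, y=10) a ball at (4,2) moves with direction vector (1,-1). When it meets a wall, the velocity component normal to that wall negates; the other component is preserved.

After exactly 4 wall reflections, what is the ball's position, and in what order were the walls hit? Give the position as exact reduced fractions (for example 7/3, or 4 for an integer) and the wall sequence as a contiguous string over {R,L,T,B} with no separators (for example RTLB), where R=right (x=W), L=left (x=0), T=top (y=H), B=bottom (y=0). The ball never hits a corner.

Final position: (2,10)
Wall sequence: BRLT

1. t=2 → B at (6,0); v=(1,1)
2. t=1 → R at (7,1); v=(-1,1)
3. t=7 → L at (0,8); v=(1,1)
4. t=2 → T at (2,10); v=(1,-1)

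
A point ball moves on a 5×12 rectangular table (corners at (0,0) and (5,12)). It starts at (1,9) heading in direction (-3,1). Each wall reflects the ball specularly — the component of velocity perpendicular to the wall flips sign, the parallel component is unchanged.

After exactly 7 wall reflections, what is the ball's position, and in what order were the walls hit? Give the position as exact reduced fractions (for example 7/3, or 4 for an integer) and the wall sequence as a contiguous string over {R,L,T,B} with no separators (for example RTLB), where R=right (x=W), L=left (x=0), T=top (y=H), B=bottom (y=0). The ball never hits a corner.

1. t=1/3 → L at (0,28/3); v=(3,1)
2. t=5/3 → R at (5,11); v=(-3,1)
3. t=1 → T at (2,12); v=(-3,-1)
4. t=2/3 → L at (0,34/3); v=(3,-1)
5. t=5/3 → R at (5,29/3); v=(-3,-1)
6. t=5/3 → L at (0,8); v=(3,-1)
7. t=5/3 → R at (5,19/3); v=(-3,-1)

Final position: (5,19/3)
Wall sequence: LRTLRLR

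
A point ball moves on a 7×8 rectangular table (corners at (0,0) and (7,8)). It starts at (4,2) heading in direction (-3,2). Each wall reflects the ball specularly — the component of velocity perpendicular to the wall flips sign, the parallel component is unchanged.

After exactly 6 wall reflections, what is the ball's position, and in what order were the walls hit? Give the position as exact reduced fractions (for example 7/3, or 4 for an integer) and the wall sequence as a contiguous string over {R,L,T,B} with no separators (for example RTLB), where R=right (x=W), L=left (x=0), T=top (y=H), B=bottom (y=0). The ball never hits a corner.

1. t=4/3 → L at (0,14/3); v=(3,2)
2. t=5/3 → T at (5,8); v=(3,-2)
3. t=2/3 → R at (7,20/3); v=(-3,-2)
4. t=7/3 → L at (0,2); v=(3,-2)
5. t=1 → B at (3,0); v=(3,2)
6. t=4/3 → R at (7,8/3); v=(-3,2)

Final position: (7,8/3)
Wall sequence: LTRLBR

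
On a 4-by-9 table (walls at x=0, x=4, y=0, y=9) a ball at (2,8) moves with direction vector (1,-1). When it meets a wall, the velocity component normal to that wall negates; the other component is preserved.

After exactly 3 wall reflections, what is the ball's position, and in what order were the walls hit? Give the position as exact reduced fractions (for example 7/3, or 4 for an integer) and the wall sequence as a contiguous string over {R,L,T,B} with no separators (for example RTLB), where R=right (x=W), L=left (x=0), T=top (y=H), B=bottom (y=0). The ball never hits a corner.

Final position: (2,0)
Wall sequence: RLB

1. t=2 → R at (4,6); v=(-1,-1)
2. t=4 → L at (0,2); v=(1,-1)
3. t=2 → B at (2,0); v=(1,1)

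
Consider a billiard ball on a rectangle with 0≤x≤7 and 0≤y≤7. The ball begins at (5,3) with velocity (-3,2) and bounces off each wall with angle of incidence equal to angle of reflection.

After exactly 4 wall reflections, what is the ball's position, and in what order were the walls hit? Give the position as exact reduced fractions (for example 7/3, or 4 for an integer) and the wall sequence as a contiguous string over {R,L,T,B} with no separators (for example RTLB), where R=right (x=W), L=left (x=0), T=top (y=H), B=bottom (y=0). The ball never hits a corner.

1. t=5/3 → L at (0,19/3); v=(3,2)
2. t=1/3 → T at (1,7); v=(3,-2)
3. t=2 → R at (7,3); v=(-3,-2)
4. t=3/2 → B at (5/2,0); v=(-3,2)

Final position: (5/2,0)
Wall sequence: LTRB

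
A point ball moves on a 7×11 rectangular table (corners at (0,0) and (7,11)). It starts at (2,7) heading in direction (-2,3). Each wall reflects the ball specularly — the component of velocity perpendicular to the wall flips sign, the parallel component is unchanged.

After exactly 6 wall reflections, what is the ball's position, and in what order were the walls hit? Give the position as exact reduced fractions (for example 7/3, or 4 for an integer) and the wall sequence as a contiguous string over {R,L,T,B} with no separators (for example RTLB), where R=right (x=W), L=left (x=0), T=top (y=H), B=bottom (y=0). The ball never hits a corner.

Final position: (4/3,11)
Wall sequence: LTRBLT

1. t=1 → L at (0,10); v=(2,3)
2. t=1/3 → T at (2/3,11); v=(2,-3)
3. t=19/6 → R at (7,3/2); v=(-2,-3)
4. t=1/2 → B at (6,0); v=(-2,3)
5. t=3 → L at (0,9); v=(2,3)
6. t=2/3 → T at (4/3,11); v=(2,-3)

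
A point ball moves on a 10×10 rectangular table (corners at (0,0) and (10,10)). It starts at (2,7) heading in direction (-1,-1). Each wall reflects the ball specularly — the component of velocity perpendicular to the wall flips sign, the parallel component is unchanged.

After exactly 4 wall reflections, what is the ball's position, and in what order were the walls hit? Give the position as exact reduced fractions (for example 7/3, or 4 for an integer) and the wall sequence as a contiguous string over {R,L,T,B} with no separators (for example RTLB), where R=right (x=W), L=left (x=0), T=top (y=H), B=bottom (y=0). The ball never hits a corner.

1. t=2 → L at (0,5); v=(1,-1)
2. t=5 → B at (5,0); v=(1,1)
3. t=5 → R at (10,5); v=(-1,1)
4. t=5 → T at (5,10); v=(-1,-1)

Final position: (5,10)
Wall sequence: LBRT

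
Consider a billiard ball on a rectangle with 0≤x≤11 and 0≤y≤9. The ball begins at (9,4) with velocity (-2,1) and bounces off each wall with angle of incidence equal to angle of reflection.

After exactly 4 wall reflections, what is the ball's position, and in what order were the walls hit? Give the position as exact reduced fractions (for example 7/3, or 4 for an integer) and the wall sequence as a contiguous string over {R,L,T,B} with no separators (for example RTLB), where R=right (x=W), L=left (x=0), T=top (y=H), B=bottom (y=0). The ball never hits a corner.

Final position: (3,0)
Wall sequence: LTRB

1. t=9/2 → L at (0,17/2); v=(2,1)
2. t=1/2 → T at (1,9); v=(2,-1)
3. t=5 → R at (11,4); v=(-2,-1)
4. t=4 → B at (3,0); v=(-2,1)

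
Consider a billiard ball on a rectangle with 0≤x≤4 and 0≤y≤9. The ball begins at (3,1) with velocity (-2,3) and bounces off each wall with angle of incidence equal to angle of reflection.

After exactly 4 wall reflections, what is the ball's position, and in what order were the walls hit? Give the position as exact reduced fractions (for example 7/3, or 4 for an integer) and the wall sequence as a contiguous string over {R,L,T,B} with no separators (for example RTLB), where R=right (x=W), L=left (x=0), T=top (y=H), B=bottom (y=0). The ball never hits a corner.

Final position: (0,1/2)
Wall sequence: LTRL

1. t=3/2 → L at (0,11/2); v=(2,3)
2. t=7/6 → T at (7/3,9); v=(2,-3)
3. t=5/6 → R at (4,13/2); v=(-2,-3)
4. t=2 → L at (0,1/2); v=(2,-3)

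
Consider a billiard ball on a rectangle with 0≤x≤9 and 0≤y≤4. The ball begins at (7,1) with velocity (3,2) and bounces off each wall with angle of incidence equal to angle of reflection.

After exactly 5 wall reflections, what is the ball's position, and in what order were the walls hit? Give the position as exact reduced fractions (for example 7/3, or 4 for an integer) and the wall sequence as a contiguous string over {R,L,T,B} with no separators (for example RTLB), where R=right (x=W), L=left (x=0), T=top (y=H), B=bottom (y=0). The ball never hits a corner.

Final position: (11/2,4)
Wall sequence: RTBLT

1. t=2/3 → R at (9,7/3); v=(-3,2)
2. t=5/6 → T at (13/2,4); v=(-3,-2)
3. t=2 → B at (1/2,0); v=(-3,2)
4. t=1/6 → L at (0,1/3); v=(3,2)
5. t=11/6 → T at (11/2,4); v=(3,-2)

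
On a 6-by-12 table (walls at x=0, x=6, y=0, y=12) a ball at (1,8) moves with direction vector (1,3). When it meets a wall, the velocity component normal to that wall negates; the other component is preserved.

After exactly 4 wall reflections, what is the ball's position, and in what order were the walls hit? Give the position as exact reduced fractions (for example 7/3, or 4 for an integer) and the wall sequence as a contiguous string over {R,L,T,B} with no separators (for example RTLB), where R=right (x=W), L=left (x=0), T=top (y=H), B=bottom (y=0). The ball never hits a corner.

Final position: (5/3,12)
Wall sequence: TRBT

1. t=4/3 → T at (7/3,12); v=(1,-3)
2. t=11/3 → R at (6,1); v=(-1,-3)
3. t=1/3 → B at (17/3,0); v=(-1,3)
4. t=4 → T at (5/3,12); v=(-1,-3)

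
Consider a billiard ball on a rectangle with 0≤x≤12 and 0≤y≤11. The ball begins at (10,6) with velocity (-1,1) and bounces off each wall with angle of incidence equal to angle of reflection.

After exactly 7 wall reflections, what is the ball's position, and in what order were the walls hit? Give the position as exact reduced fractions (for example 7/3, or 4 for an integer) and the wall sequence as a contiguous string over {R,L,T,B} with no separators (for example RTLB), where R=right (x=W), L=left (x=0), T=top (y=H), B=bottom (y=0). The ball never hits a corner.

1. t=5 → T at (5,11); v=(-1,-1)
2. t=5 → L at (0,6); v=(1,-1)
3. t=6 → B at (6,0); v=(1,1)
4. t=6 → R at (12,6); v=(-1,1)
5. t=5 → T at (7,11); v=(-1,-1)
6. t=7 → L at (0,4); v=(1,-1)
7. t=4 → B at (4,0); v=(1,1)

Final position: (4,0)
Wall sequence: TLBRTLB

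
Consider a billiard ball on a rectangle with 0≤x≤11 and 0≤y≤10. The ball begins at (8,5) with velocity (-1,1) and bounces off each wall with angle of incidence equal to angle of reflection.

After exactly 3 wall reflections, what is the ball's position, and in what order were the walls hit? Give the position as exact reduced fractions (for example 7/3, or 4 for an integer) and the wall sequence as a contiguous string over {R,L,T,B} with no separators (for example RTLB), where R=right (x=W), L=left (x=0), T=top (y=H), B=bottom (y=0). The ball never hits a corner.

1. t=5 → T at (3,10); v=(-1,-1)
2. t=3 → L at (0,7); v=(1,-1)
3. t=7 → B at (7,0); v=(1,1)

Final position: (7,0)
Wall sequence: TLB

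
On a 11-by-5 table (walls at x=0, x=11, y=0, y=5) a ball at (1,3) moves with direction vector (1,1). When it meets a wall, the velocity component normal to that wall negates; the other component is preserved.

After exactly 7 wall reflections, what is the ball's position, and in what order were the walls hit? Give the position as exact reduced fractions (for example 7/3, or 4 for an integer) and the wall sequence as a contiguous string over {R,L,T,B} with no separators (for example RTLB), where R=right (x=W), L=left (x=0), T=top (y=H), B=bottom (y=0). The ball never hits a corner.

1. t=2 → T at (3,5); v=(1,-1)
2. t=5 → B at (8,0); v=(1,1)
3. t=3 → R at (11,3); v=(-1,1)
4. t=2 → T at (9,5); v=(-1,-1)
5. t=5 → B at (4,0); v=(-1,1)
6. t=4 → L at (0,4); v=(1,1)
7. t=1 → T at (1,5); v=(1,-1)

Final position: (1,5)
Wall sequence: TBRTBLT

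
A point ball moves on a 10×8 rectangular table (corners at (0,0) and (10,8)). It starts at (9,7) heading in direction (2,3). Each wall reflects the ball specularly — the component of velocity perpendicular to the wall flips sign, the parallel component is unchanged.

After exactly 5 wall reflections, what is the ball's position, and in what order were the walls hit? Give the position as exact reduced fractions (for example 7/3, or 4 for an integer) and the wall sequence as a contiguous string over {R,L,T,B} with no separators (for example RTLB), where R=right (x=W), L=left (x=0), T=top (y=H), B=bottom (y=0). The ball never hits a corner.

Final position: (1/3,8)
Wall sequence: TRBLT

1. t=1/3 → T at (29/3,8); v=(2,-3)
2. t=1/6 → R at (10,15/2); v=(-2,-3)
3. t=5/2 → B at (5,0); v=(-2,3)
4. t=5/2 → L at (0,15/2); v=(2,3)
5. t=1/6 → T at (1/3,8); v=(2,-3)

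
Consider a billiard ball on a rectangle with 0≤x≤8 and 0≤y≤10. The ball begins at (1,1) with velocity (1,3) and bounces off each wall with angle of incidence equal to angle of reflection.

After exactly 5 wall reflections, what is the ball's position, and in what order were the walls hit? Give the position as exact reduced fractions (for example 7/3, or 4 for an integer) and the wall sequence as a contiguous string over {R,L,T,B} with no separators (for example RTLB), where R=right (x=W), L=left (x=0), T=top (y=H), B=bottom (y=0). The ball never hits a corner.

Final position: (2,0)
Wall sequence: TBRTB

1. t=3 → T at (4,10); v=(1,-3)
2. t=10/3 → B at (22/3,0); v=(1,3)
3. t=2/3 → R at (8,2); v=(-1,3)
4. t=8/3 → T at (16/3,10); v=(-1,-3)
5. t=10/3 → B at (2,0); v=(-1,3)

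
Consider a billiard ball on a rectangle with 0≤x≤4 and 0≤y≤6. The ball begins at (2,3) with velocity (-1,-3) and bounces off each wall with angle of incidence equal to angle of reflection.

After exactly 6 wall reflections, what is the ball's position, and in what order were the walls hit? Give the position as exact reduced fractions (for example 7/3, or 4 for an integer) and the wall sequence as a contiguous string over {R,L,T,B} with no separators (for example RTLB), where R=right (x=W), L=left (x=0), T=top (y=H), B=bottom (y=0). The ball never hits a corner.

Final position: (3,6)
Wall sequence: BLTBRT

1. t=1 → B at (1,0); v=(-1,3)
2. t=1 → L at (0,3); v=(1,3)
3. t=1 → T at (1,6); v=(1,-3)
4. t=2 → B at (3,0); v=(1,3)
5. t=1 → R at (4,3); v=(-1,3)
6. t=1 → T at (3,6); v=(-1,-3)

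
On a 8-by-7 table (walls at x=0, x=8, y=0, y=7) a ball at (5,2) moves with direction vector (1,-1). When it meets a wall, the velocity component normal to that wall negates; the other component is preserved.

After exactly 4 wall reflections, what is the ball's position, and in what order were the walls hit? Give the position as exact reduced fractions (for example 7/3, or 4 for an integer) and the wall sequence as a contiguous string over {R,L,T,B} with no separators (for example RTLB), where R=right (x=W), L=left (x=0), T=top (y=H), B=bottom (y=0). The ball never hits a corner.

1. t=2 → B at (7,0); v=(1,1)
2. t=1 → R at (8,1); v=(-1,1)
3. t=6 → T at (2,7); v=(-1,-1)
4. t=2 → L at (0,5); v=(1,-1)

Final position: (0,5)
Wall sequence: BRTL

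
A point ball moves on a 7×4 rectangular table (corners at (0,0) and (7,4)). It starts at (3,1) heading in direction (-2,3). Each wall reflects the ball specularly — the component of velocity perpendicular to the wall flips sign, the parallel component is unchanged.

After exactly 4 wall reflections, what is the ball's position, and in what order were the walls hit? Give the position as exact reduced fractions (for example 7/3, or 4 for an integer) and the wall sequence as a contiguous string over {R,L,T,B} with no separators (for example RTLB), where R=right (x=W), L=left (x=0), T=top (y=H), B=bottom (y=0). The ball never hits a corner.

Final position: (13/3,4)
Wall sequence: TLBT

1. t=1 → T at (1,4); v=(-2,-3)
2. t=1/2 → L at (0,5/2); v=(2,-3)
3. t=5/6 → B at (5/3,0); v=(2,3)
4. t=4/3 → T at (13/3,4); v=(2,-3)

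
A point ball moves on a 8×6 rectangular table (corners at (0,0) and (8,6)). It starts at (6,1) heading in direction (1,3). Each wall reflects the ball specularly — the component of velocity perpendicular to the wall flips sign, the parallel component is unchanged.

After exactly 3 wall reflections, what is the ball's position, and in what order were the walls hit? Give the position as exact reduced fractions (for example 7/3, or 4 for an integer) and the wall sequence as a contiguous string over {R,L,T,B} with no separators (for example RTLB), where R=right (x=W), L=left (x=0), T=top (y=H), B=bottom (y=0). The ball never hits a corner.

Final position: (19/3,0)
Wall sequence: TRB

1. t=5/3 → T at (23/3,6); v=(1,-3)
2. t=1/3 → R at (8,5); v=(-1,-3)
3. t=5/3 → B at (19/3,0); v=(-1,3)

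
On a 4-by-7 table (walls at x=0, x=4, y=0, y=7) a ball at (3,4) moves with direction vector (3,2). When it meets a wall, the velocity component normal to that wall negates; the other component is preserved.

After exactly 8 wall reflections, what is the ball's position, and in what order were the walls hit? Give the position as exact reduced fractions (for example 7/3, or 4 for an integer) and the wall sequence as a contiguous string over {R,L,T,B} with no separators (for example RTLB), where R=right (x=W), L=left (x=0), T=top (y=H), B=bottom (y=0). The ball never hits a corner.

1. t=1/3 → R at (4,14/3); v=(-3,2)
2. t=7/6 → T at (1/2,7); v=(-3,-2)
3. t=1/6 → L at (0,20/3); v=(3,-2)
4. t=4/3 → R at (4,4); v=(-3,-2)
5. t=4/3 → L at (0,4/3); v=(3,-2)
6. t=2/3 → B at (2,0); v=(3,2)
7. t=2/3 → R at (4,4/3); v=(-3,2)
8. t=4/3 → L at (0,4); v=(3,2)

Final position: (0,4)
Wall sequence: RTLRLBRL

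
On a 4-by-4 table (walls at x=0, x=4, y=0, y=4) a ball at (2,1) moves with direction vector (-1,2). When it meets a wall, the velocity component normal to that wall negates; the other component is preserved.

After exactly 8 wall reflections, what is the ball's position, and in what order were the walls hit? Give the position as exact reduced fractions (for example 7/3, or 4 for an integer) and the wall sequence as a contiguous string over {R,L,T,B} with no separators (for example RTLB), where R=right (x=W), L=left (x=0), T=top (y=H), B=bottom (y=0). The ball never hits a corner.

1. t=3/2 → T at (1/2,4); v=(-1,-2)
2. t=1/2 → L at (0,3); v=(1,-2)
3. t=3/2 → B at (3/2,0); v=(1,2)
4. t=2 → T at (7/2,4); v=(1,-2)
5. t=1/2 → R at (4,3); v=(-1,-2)
6. t=3/2 → B at (5/2,0); v=(-1,2)
7. t=2 → T at (1/2,4); v=(-1,-2)
8. t=1/2 → L at (0,3); v=(1,-2)

Final position: (0,3)
Wall sequence: TLBTRBTL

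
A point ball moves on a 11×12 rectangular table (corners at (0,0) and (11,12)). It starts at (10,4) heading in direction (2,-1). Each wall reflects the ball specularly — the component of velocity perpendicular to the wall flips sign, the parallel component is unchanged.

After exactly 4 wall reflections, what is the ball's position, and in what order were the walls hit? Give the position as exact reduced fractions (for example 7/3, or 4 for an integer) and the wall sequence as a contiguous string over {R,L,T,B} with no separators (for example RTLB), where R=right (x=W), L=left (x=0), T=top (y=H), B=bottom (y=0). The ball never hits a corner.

Final position: (11,15/2)
Wall sequence: RBLR

1. t=1/2 → R at (11,7/2); v=(-2,-1)
2. t=7/2 → B at (4,0); v=(-2,1)
3. t=2 → L at (0,2); v=(2,1)
4. t=11/2 → R at (11,15/2); v=(-2,1)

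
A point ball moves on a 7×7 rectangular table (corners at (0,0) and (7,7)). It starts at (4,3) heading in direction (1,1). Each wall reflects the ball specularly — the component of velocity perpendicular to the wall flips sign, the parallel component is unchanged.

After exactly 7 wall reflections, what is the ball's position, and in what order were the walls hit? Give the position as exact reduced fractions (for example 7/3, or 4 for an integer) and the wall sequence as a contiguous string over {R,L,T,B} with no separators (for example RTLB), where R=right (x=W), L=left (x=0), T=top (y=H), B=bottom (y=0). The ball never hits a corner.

Final position: (0,1)
Wall sequence: RTLBRTL

1. t=3 → R at (7,6); v=(-1,1)
2. t=1 → T at (6,7); v=(-1,-1)
3. t=6 → L at (0,1); v=(1,-1)
4. t=1 → B at (1,0); v=(1,1)
5. t=6 → R at (7,6); v=(-1,1)
6. t=1 → T at (6,7); v=(-1,-1)
7. t=6 → L at (0,1); v=(1,-1)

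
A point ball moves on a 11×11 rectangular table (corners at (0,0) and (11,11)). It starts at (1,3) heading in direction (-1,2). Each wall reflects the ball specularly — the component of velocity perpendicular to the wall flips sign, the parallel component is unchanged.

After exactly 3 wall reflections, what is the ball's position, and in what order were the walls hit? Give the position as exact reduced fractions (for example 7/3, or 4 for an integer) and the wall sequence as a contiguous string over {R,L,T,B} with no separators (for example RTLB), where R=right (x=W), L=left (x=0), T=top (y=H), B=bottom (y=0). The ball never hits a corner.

1. t=1 → L at (0,5); v=(1,2)
2. t=3 → T at (3,11); v=(1,-2)
3. t=11/2 → B at (17/2,0); v=(1,2)

Final position: (17/2,0)
Wall sequence: LTB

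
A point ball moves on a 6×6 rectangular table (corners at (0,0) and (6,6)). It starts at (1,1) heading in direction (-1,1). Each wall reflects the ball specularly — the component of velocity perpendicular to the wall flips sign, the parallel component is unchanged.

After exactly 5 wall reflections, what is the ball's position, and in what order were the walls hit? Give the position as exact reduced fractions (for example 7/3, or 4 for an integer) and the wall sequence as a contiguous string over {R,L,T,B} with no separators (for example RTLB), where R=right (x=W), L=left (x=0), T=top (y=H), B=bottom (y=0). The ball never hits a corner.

Final position: (0,2)
Wall sequence: LTRBL

1. t=1 → L at (0,2); v=(1,1)
2. t=4 → T at (4,6); v=(1,-1)
3. t=2 → R at (6,4); v=(-1,-1)
4. t=4 → B at (2,0); v=(-1,1)
5. t=2 → L at (0,2); v=(1,1)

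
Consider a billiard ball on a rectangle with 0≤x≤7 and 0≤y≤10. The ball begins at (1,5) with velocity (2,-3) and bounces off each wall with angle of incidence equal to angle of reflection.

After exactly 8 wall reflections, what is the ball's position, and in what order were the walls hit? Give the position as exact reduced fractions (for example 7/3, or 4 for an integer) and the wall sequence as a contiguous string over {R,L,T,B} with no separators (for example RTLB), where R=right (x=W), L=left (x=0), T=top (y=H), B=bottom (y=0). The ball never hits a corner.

1. t=5/3 → B at (13/3,0); v=(2,3)
2. t=4/3 → R at (7,4); v=(-2,3)
3. t=2 → T at (3,10); v=(-2,-3)
4. t=3/2 → L at (0,11/2); v=(2,-3)
5. t=11/6 → B at (11/3,0); v=(2,3)
6. t=5/3 → R at (7,5); v=(-2,3)
7. t=5/3 → T at (11/3,10); v=(-2,-3)
8. t=11/6 → L at (0,9/2); v=(2,-3)

Final position: (0,9/2)
Wall sequence: BRTLBRTL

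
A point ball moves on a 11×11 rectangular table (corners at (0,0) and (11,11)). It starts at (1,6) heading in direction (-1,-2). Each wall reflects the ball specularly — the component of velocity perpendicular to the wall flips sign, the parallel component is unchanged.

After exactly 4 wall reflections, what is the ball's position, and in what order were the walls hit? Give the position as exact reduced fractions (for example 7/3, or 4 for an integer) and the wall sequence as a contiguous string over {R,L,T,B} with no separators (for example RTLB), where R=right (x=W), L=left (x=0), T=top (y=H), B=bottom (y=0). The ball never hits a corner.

1. t=1 → L at (0,4); v=(1,-2)
2. t=2 → B at (2,0); v=(1,2)
3. t=11/2 → T at (15/2,11); v=(1,-2)
4. t=7/2 → R at (11,4); v=(-1,-2)

Final position: (11,4)
Wall sequence: LBTR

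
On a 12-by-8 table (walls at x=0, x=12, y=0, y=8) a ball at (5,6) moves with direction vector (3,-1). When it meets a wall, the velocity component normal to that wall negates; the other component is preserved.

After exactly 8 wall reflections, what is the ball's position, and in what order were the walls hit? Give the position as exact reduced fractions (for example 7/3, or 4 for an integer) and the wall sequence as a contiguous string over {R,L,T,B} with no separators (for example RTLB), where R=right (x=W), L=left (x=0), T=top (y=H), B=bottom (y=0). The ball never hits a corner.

Final position: (1,0)
Wall sequence: RBLRTLRB

1. t=7/3 → R at (12,11/3); v=(-3,-1)
2. t=11/3 → B at (1,0); v=(-3,1)
3. t=1/3 → L at (0,1/3); v=(3,1)
4. t=4 → R at (12,13/3); v=(-3,1)
5. t=11/3 → T at (1,8); v=(-3,-1)
6. t=1/3 → L at (0,23/3); v=(3,-1)
7. t=4 → R at (12,11/3); v=(-3,-1)
8. t=11/3 → B at (1,0); v=(-3,1)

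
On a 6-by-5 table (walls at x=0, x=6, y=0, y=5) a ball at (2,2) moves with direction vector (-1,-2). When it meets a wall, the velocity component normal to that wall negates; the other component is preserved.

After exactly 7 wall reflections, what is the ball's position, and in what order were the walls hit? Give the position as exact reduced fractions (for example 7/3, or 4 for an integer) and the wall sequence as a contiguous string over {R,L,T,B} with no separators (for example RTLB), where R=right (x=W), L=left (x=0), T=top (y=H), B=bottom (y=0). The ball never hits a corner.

1. t=1 → B at (1,0); v=(-1,2)
2. t=1 → L at (0,2); v=(1,2)
3. t=3/2 → T at (3/2,5); v=(1,-2)
4. t=5/2 → B at (4,0); v=(1,2)
5. t=2 → R at (6,4); v=(-1,2)
6. t=1/2 → T at (11/2,5); v=(-1,-2)
7. t=5/2 → B at (3,0); v=(-1,2)

Final position: (3,0)
Wall sequence: BLTBRTB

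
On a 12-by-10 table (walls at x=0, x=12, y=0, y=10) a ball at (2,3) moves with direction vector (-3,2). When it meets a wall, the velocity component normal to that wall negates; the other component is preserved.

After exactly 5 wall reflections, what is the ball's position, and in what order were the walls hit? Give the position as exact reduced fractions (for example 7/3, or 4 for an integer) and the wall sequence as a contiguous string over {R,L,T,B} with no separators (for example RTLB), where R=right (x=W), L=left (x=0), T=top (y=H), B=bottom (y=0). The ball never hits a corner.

1. t=2/3 → L at (0,13/3); v=(3,2)
2. t=17/6 → T at (17/2,10); v=(3,-2)
3. t=7/6 → R at (12,23/3); v=(-3,-2)
4. t=23/6 → B at (1/2,0); v=(-3,2)
5. t=1/6 → L at (0,1/3); v=(3,2)

Final position: (0,1/3)
Wall sequence: LTRBL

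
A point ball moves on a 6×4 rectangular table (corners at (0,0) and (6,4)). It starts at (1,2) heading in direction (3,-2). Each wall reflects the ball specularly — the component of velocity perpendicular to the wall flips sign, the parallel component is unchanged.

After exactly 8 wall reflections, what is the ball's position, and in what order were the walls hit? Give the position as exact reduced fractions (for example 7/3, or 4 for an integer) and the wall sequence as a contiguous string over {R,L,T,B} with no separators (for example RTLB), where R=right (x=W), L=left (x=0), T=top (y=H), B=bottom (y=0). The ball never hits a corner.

1. t=1 → B at (4,0); v=(3,2)
2. t=2/3 → R at (6,4/3); v=(-3,2)
3. t=4/3 → T at (2,4); v=(-3,-2)
4. t=2/3 → L at (0,8/3); v=(3,-2)
5. t=4/3 → B at (4,0); v=(3,2)
6. t=2/3 → R at (6,4/3); v=(-3,2)
7. t=4/3 → T at (2,4); v=(-3,-2)
8. t=2/3 → L at (0,8/3); v=(3,-2)

Final position: (0,8/3)
Wall sequence: BRTLBRTL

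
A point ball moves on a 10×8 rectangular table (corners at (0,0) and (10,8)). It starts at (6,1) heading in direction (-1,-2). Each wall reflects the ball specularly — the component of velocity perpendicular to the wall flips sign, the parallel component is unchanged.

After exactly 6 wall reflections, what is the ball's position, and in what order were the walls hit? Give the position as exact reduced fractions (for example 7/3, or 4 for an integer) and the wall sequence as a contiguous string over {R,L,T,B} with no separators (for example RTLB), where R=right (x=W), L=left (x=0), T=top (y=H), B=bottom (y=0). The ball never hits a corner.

Final position: (10,1)
Wall sequence: BTLBTR

1. t=1/2 → B at (11/2,0); v=(-1,2)
2. t=4 → T at (3/2,8); v=(-1,-2)
3. t=3/2 → L at (0,5); v=(1,-2)
4. t=5/2 → B at (5/2,0); v=(1,2)
5. t=4 → T at (13/2,8); v=(1,-2)
6. t=7/2 → R at (10,1); v=(-1,-2)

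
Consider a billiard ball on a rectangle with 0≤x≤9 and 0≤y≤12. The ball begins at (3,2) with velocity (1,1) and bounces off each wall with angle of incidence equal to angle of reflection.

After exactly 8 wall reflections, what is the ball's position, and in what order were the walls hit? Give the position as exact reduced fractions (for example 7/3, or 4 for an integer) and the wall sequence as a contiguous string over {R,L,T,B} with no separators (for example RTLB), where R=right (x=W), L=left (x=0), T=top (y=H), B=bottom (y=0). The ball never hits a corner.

Final position: (9,4)
Wall sequence: RTLBRLTR

1. t=6 → R at (9,8); v=(-1,1)
2. t=4 → T at (5,12); v=(-1,-1)
3. t=5 → L at (0,7); v=(1,-1)
4. t=7 → B at (7,0); v=(1,1)
5. t=2 → R at (9,2); v=(-1,1)
6. t=9 → L at (0,11); v=(1,1)
7. t=1 → T at (1,12); v=(1,-1)
8. t=8 → R at (9,4); v=(-1,-1)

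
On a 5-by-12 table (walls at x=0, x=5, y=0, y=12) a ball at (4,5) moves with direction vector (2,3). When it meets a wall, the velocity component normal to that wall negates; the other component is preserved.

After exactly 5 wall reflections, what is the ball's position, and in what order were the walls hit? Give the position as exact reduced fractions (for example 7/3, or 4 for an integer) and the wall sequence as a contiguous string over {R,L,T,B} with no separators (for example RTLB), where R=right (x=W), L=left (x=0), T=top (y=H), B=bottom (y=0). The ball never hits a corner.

1. t=1/2 → R at (5,13/2); v=(-2,3)
2. t=11/6 → T at (4/3,12); v=(-2,-3)
3. t=2/3 → L at (0,10); v=(2,-3)
4. t=5/2 → R at (5,5/2); v=(-2,-3)
5. t=5/6 → B at (10/3,0); v=(-2,3)

Final position: (10/3,0)
Wall sequence: RTLRB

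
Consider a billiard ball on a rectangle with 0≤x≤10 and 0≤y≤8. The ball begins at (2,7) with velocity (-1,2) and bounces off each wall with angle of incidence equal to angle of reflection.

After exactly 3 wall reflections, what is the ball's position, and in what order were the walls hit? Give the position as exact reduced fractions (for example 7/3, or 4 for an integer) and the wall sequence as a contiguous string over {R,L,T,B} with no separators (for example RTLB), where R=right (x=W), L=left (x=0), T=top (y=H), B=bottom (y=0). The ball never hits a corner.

Final position: (5/2,0)
Wall sequence: TLB

1. t=1/2 → T at (3/2,8); v=(-1,-2)
2. t=3/2 → L at (0,5); v=(1,-2)
3. t=5/2 → B at (5/2,0); v=(1,2)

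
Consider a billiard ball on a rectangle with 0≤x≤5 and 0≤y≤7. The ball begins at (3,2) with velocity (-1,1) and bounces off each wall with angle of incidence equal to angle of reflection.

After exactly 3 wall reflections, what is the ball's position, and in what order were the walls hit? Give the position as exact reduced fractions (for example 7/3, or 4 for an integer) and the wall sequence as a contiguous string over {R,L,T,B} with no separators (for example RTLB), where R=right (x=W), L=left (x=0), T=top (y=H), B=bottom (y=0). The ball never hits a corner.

1. t=3 → L at (0,5); v=(1,1)
2. t=2 → T at (2,7); v=(1,-1)
3. t=3 → R at (5,4); v=(-1,-1)

Final position: (5,4)
Wall sequence: LTR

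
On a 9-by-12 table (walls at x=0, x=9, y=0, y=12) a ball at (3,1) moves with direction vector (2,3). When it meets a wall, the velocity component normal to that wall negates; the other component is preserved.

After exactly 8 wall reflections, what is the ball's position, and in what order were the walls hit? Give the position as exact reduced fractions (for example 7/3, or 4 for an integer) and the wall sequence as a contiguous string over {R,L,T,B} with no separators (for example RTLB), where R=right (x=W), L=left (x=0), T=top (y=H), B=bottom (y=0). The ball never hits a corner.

1. t=3 → R at (9,10); v=(-2,3)
2. t=2/3 → T at (23/3,12); v=(-2,-3)
3. t=23/6 → L at (0,1/2); v=(2,-3)
4. t=1/6 → B at (1/3,0); v=(2,3)
5. t=4 → T at (25/3,12); v=(2,-3)
6. t=1/3 → R at (9,11); v=(-2,-3)
7. t=11/3 → B at (5/3,0); v=(-2,3)
8. t=5/6 → L at (0,5/2); v=(2,3)

Final position: (0,5/2)
Wall sequence: RTLBTRBL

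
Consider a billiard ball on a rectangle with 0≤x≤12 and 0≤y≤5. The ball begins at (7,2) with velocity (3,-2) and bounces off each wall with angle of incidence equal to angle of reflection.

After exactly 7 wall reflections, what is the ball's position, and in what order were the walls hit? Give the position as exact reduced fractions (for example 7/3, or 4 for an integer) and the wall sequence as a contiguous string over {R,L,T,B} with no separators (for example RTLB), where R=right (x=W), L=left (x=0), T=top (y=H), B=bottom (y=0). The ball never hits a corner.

Final position: (12,8/3)
Wall sequence: BRTLBTR

1. t=1 → B at (10,0); v=(3,2)
2. t=2/3 → R at (12,4/3); v=(-3,2)
3. t=11/6 → T at (13/2,5); v=(-3,-2)
4. t=13/6 → L at (0,2/3); v=(3,-2)
5. t=1/3 → B at (1,0); v=(3,2)
6. t=5/2 → T at (17/2,5); v=(3,-2)
7. t=7/6 → R at (12,8/3); v=(-3,-2)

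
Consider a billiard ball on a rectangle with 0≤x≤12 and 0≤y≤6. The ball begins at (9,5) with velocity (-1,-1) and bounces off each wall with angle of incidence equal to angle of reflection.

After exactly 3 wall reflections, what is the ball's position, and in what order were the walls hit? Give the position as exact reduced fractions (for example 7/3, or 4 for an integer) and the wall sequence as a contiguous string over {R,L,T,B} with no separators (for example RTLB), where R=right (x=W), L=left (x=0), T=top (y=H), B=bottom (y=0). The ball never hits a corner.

1. t=5 → B at (4,0); v=(-1,1)
2. t=4 → L at (0,4); v=(1,1)
3. t=2 → T at (2,6); v=(1,-1)

Final position: (2,6)
Wall sequence: BLT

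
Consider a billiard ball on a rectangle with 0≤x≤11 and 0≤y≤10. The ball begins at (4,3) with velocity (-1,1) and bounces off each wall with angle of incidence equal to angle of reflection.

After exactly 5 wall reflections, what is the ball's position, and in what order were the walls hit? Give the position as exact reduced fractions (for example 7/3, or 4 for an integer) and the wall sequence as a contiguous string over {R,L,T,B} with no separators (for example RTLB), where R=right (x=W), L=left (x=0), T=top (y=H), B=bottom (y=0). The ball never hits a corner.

Final position: (0,9)
Wall sequence: LTRBL

1. t=4 → L at (0,7); v=(1,1)
2. t=3 → T at (3,10); v=(1,-1)
3. t=8 → R at (11,2); v=(-1,-1)
4. t=2 → B at (9,0); v=(-1,1)
5. t=9 → L at (0,9); v=(1,1)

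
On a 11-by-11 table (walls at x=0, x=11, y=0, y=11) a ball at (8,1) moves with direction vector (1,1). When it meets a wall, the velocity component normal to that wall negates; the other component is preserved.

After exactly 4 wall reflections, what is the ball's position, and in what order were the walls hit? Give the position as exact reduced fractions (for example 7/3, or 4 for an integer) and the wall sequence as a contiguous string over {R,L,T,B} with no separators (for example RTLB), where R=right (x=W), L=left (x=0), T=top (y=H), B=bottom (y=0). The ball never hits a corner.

Final position: (7,0)
Wall sequence: RTLB

1. t=3 → R at (11,4); v=(-1,1)
2. t=7 → T at (4,11); v=(-1,-1)
3. t=4 → L at (0,7); v=(1,-1)
4. t=7 → B at (7,0); v=(1,1)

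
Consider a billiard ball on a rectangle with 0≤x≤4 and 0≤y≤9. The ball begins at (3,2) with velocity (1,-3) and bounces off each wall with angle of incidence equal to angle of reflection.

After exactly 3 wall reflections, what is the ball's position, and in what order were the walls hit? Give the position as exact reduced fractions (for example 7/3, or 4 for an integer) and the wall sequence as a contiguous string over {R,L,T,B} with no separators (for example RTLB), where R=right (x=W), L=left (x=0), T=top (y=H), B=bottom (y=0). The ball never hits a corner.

Final position: (4/3,9)
Wall sequence: BRT

1. t=2/3 → B at (11/3,0); v=(1,3)
2. t=1/3 → R at (4,1); v=(-1,3)
3. t=8/3 → T at (4/3,9); v=(-1,-3)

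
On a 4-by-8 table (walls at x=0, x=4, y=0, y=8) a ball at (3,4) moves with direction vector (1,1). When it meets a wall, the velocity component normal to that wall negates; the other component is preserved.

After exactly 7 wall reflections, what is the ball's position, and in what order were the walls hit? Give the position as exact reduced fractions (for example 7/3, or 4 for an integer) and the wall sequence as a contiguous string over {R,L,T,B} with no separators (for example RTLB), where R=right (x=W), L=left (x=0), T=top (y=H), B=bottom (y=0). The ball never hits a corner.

1. t=1 → R at (4,5); v=(-1,1)
2. t=3 → T at (1,8); v=(-1,-1)
3. t=1 → L at (0,7); v=(1,-1)
4. t=4 → R at (4,3); v=(-1,-1)
5. t=3 → B at (1,0); v=(-1,1)
6. t=1 → L at (0,1); v=(1,1)
7. t=4 → R at (4,5); v=(-1,1)

Final position: (4,5)
Wall sequence: RTLRBLR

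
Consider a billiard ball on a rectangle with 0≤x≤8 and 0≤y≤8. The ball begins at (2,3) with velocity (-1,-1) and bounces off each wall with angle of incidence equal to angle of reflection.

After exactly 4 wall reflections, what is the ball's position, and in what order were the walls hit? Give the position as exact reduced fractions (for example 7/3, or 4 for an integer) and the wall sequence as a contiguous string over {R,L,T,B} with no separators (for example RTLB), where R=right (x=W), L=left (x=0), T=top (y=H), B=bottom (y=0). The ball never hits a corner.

Final position: (7,8)
Wall sequence: LBRT

1. t=2 → L at (0,1); v=(1,-1)
2. t=1 → B at (1,0); v=(1,1)
3. t=7 → R at (8,7); v=(-1,1)
4. t=1 → T at (7,8); v=(-1,-1)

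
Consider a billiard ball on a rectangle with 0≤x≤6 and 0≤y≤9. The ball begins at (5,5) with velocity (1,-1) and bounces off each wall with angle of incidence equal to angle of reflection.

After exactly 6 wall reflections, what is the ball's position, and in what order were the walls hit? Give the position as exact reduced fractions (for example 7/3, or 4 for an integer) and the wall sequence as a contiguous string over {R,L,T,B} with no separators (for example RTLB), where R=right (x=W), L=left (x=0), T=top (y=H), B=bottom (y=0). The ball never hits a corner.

Final position: (0,4)
Wall sequence: RBLRTL

1. t=1 → R at (6,4); v=(-1,-1)
2. t=4 → B at (2,0); v=(-1,1)
3. t=2 → L at (0,2); v=(1,1)
4. t=6 → R at (6,8); v=(-1,1)
5. t=1 → T at (5,9); v=(-1,-1)
6. t=5 → L at (0,4); v=(1,-1)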